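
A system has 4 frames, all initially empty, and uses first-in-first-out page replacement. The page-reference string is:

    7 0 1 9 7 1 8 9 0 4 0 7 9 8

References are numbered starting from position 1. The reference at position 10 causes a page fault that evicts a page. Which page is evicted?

0

pos 1: 7 → fault, frames [7]
pos 2: 0 → fault, frames [7, 0]
pos 3: 1 → fault, frames [7, 0, 1]
pos 4: 9 → fault, frames [7, 0, 1, 9]
pos 5: 7 → hit
pos 6: 1 → hit
pos 7: 8 → fault, evict 7, frames [0, 1, 9, 8]
pos 8: 9 → hit
pos 9: 0 → hit
pos 10: 4 → fault, evict 0, frames [1, 9, 8, 4]
At position 10, page 0 is evicted.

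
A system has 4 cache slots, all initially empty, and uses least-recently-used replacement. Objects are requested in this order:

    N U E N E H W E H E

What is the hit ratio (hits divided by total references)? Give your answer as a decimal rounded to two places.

N → fault, frames [N]
U → fault, frames [N, U]
E → fault, frames [N, U, E]
N → hit
E → hit
H → fault, frames [U, N, E, H]
W → fault, evict U, frames [N, E, H, W]
E → hit
H → hit
E → hit
Hits: 5 of 10 references → 5/10 = 0.5000.

0.50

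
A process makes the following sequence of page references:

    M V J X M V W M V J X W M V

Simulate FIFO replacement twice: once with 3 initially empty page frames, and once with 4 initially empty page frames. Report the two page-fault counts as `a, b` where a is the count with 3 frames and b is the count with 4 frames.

3 frames: F F F F F F F . . F F . F F → 11 faults.
4 frames: F F F F . . F F F F F F F F → 12 faults.
12 > 11: adding a frame increased faults — Belady's anomaly.

11, 12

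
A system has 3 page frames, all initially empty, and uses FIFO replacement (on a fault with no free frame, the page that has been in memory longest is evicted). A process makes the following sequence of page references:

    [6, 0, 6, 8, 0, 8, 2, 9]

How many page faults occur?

6 -> fault, frames [6]
0 -> fault, frames [6, 0]
6 -> hit
8 -> fault, frames [6, 0, 8]
0 -> hit
8 -> hit
2 -> fault, evict 6, frames [0, 8, 2]
9 -> fault, evict 0, frames [8, 2, 9]
Page faults: 5.

5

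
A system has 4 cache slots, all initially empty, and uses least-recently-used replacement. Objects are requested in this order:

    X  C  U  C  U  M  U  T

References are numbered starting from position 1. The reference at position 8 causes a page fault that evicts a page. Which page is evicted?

X

pos 1: X: miss, frames (X)
pos 2: C: miss, frames (X C)
pos 3: U: miss, frames (X C U)
pos 4: C: hit
pos 5: U: hit
pos 6: M: miss, frames (X C U M)
pos 7: U: hit
pos 8: T: miss, evict X, frames (C M U T)
At position 8, page X is evicted.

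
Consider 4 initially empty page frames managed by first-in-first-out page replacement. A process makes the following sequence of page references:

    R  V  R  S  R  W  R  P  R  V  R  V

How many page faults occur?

R -> miss, frames [R]
V -> miss, frames [R, V]
R -> hit
S -> miss, frames [R, V, S]
R -> hit
W -> miss, frames [R, V, S, W]
R -> hit
P -> miss, evict R, frames [V, S, W, P]
R -> miss, evict V, frames [S, W, P, R]
V -> miss, evict S, frames [W, P, R, V]
R -> hit
V -> hit
Page faults: 7.

7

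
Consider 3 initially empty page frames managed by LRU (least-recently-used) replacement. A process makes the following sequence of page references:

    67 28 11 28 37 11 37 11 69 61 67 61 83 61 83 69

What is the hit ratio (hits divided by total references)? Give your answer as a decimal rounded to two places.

67: miss, frames [67]
28: miss, frames [67, 28]
11: miss, frames [67, 28, 11]
28: hit
37: miss, evict 67, frames [11, 28, 37]
11: hit
37: hit
11: hit
69: miss, evict 28, frames [37, 11, 69]
61: miss, evict 37, frames [11, 69, 61]
67: miss, evict 11, frames [69, 61, 67]
61: hit
83: miss, evict 69, frames [67, 61, 83]
61: hit
83: hit
69: miss, evict 67, frames [61, 83, 69]
Hits: 7 of 16 references → 7/16 = 0.4375.

0.44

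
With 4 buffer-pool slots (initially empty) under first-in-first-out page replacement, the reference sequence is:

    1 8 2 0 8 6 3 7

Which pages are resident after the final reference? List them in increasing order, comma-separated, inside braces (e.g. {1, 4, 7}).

{0, 3, 6, 7}

1 → fault, frames [1]
8 → fault, frames [1, 8]
2 → fault, frames [1, 8, 2]
0 → fault, frames [1, 8, 2, 0]
8 → hit
6 → fault, evict 1, frames [8, 2, 0, 6]
3 → fault, evict 8, frames [2, 0, 6, 3]
7 → fault, evict 2, frames [0, 6, 3, 7]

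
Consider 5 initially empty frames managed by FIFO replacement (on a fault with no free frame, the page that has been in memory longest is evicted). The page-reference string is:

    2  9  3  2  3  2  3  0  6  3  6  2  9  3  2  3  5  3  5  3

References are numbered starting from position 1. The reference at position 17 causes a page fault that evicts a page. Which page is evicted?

pos 1: 2: miss, frames (2)
pos 2: 9: miss, frames (2 9)
pos 3: 3: miss, frames (2 9 3)
pos 4: 2: hit
pos 5: 3: hit
pos 6: 2: hit
pos 7: 3: hit
pos 8: 0: miss, frames (2 9 3 0)
pos 9: 6: miss, frames (2 9 3 0 6)
pos 10: 3: hit
pos 11: 6: hit
pos 12: 2: hit
pos 13: 9: hit
pos 14: 3: hit
pos 15: 2: hit
pos 16: 3: hit
pos 17: 5: miss, evict 2, frames (9 3 0 6 5)
At position 17, page 2 is evicted.

2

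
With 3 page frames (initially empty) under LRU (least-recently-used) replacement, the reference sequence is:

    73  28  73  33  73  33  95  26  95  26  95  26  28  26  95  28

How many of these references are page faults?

73 -> fault, frames (73)
28 -> fault, frames (73 28)
73 -> hit
33 -> fault, frames (28 73 33)
73 -> hit
33 -> hit
95 -> fault, evict 28, frames (73 33 95)
26 -> fault, evict 73, frames (33 95 26)
95 -> hit
26 -> hit
95 -> hit
26 -> hit
28 -> fault, evict 33, frames (95 26 28)
26 -> hit
95 -> hit
28 -> hit
Page faults: 6.

6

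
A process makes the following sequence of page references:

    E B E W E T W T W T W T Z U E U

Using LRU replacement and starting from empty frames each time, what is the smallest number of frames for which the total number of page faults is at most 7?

f=1: 16 faults
f=2: 8 faults
f=3: 7 faults
f=4: 7 faults
f=5: 6 faults
f=6: 6 faults
Smallest f with faults ≤ 7 is 3.

3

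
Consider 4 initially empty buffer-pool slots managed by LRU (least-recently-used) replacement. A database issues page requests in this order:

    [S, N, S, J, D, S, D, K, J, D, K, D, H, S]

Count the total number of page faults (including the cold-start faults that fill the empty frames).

S -> fault, frames [S]
N -> fault, frames [S, N]
S -> hit
J -> fault, frames [N, S, J]
D -> fault, frames [N, S, J, D]
S -> hit
D -> hit
K -> fault, evict N, frames [J, S, D, K]
J -> hit
D -> hit
K -> hit
D -> hit
H -> fault, evict S, frames [J, K, D, H]
S -> fault, evict J, frames [K, D, H, S]
Page faults: 7.

7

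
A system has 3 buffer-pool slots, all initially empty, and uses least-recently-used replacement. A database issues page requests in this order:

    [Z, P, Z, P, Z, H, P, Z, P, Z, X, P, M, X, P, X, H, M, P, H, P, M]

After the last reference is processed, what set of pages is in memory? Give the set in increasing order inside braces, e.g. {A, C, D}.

Z -> fault, frames [Z]
P -> fault, frames [Z, P]
Z -> hit
P -> hit
Z -> hit
H -> fault, frames [P, Z, H]
P -> hit
Z -> hit
P -> hit
Z -> hit
X -> fault, evict H, frames [P, Z, X]
P -> hit
M -> fault, evict Z, frames [X, P, M]
X -> hit
P -> hit
X -> hit
H -> fault, evict M, frames [P, X, H]
M -> fault, evict P, frames [X, H, M]
P -> fault, evict X, frames [H, M, P]
H -> hit
P -> hit
M -> hit

{H, M, P}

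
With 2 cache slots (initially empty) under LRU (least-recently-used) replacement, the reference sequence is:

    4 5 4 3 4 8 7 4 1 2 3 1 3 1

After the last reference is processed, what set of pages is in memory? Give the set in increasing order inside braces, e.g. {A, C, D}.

4: miss, frames [4]
5: miss, frames [4, 5]
4: hit
3: miss, evict 5, frames [4, 3]
4: hit
8: miss, evict 3, frames [4, 8]
7: miss, evict 4, frames [8, 7]
4: miss, evict 8, frames [7, 4]
1: miss, evict 7, frames [4, 1]
2: miss, evict 4, frames [1, 2]
3: miss, evict 1, frames [2, 3]
1: miss, evict 2, frames [3, 1]
3: hit
1: hit

{1, 3}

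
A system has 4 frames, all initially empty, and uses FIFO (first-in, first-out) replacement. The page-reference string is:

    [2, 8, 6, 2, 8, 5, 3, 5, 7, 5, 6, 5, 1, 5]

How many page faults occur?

7

2 → miss, frames (2)
8 → miss, frames (2 8)
6 → miss, frames (2 8 6)
2 → hit
8 → hit
5 → miss, frames (2 8 6 5)
3 → miss, evict 2, frames (8 6 5 3)
5 → hit
7 → miss, evict 8, frames (6 5 3 7)
5 → hit
6 → hit
5 → hit
1 → miss, evict 6, frames (5 3 7 1)
5 → hit
Page faults: 7.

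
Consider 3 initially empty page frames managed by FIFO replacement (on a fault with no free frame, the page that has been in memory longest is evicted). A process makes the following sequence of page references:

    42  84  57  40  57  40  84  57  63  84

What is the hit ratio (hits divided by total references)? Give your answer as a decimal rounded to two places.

42 -> miss, frames [42]
84 -> miss, frames [42, 84]
57 -> miss, frames [42, 84, 57]
40 -> miss, evict 42, frames [84, 57, 40]
57 -> hit
40 -> hit
84 -> hit
57 -> hit
63 -> miss, evict 84, frames [57, 40, 63]
84 -> miss, evict 57, frames [40, 63, 84]
Hits: 4 of 10 references → 4/10 = 0.4000.

0.40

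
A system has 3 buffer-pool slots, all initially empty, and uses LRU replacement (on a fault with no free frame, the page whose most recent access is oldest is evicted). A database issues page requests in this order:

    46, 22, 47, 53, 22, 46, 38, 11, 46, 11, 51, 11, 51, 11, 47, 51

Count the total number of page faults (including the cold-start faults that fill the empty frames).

46 → miss, frames [46]
22 → miss, frames [46, 22]
47 → miss, frames [46, 22, 47]
53 → miss, evict 46, frames [22, 47, 53]
22 → hit
46 → miss, evict 47, frames [53, 22, 46]
38 → miss, evict 53, frames [22, 46, 38]
11 → miss, evict 22, frames [46, 38, 11]
46 → hit
11 → hit
51 → miss, evict 38, frames [46, 11, 51]
11 → hit
51 → hit
11 → hit
47 → miss, evict 46, frames [51, 11, 47]
51 → hit
Page faults: 9.

9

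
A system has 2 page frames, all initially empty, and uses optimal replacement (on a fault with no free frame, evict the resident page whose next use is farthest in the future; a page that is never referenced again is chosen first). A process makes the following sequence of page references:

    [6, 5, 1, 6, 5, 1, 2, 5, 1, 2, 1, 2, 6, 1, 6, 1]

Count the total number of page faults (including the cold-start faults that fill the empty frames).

6 → miss, frames {6}
5 → miss, frames {6,5}
1 → miss, evict 5, frames {6,1}
6 → hit
5 → miss, evict 6, frames {1,5}
1 → hit
2 → miss, evict 1, frames {5,2}
5 → hit
1 → miss, evict 5, frames {2,1}
2 → hit
1 → hit
2 → hit
6 → miss, evict 2, frames {1,6}
1 → hit
6 → hit
1 → hit
Page faults: 7.

7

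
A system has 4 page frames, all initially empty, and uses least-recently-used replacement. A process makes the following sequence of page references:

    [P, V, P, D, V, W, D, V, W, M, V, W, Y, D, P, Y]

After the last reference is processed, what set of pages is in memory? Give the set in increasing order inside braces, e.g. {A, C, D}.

{D, P, W, Y}

P: fault, frames {P}
V: fault, frames {P,V}
P: hit
D: fault, frames {V,P,D}
V: hit
W: fault, frames {P,D,V,W}
D: hit
V: hit
W: hit
M: fault, evict P, frames {D,V,W,M}
V: hit
W: hit
Y: fault, evict D, frames {M,V,W,Y}
D: fault, evict M, frames {V,W,Y,D}
P: fault, evict V, frames {W,Y,D,P}
Y: hit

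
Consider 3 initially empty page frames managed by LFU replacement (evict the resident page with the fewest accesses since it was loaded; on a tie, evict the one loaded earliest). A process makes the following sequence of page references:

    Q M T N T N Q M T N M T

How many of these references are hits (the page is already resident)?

6

Q -> fault, frames [Q]
M -> fault, frames [Q, M]
T -> fault, frames [Q, M, T]
N -> fault, evict Q, frames [M, T, N]
T -> hit
N -> hit
Q -> fault, evict M, frames [T, N, Q]
M -> fault, evict Q, frames [T, N, M]
T -> hit
N -> hit
M -> hit
T -> hit
Hits: 6.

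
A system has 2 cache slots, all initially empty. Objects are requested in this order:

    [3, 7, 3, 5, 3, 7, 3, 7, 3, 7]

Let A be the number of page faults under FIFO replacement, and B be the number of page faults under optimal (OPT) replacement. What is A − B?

1

Under FIFO: F F . F F F . . . . → 5 faults.
Under OPT: F F . F . F . . . . → 4 faults.
A − B = 5 − 4 = 1.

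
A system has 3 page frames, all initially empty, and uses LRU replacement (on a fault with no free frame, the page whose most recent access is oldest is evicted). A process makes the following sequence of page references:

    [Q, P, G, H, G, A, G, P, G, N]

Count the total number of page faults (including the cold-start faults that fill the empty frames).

Q → fault, frames {Q}
P → fault, frames {Q,P}
G → fault, frames {Q,P,G}
H → fault, evict Q, frames {P,G,H}
G → hit
A → fault, evict P, frames {H,G,A}
G → hit
P → fault, evict H, frames {A,G,P}
G → hit
N → fault, evict A, frames {P,G,N}
Page faults: 7.

7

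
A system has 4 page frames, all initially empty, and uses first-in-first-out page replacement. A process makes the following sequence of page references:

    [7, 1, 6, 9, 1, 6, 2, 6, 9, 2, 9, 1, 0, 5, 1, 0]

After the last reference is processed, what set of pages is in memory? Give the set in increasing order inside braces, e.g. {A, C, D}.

{0, 1, 2, 5}

7: miss, frames (7)
1: miss, frames (7 1)
6: miss, frames (7 1 6)
9: miss, frames (7 1 6 9)
1: hit
6: hit
2: miss, evict 7, frames (1 6 9 2)
6: hit
9: hit
2: hit
9: hit
1: hit
0: miss, evict 1, frames (6 9 2 0)
5: miss, evict 6, frames (9 2 0 5)
1: miss, evict 9, frames (2 0 5 1)
0: hit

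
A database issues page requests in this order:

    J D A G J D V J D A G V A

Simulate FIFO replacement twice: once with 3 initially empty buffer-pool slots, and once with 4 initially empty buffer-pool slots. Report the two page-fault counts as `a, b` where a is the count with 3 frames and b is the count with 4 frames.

3 frames: F F F F F F F . . F F . . → 9 faults.
4 frames: F F F F . . F F F F F F . → 10 faults.
10 > 9: adding a frame increased faults — Belady's anomaly.

9, 10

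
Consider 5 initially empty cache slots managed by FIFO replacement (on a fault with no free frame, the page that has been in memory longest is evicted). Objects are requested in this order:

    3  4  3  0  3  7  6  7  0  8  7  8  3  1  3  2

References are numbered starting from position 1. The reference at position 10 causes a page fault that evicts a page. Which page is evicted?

3

pos 1: 3 → fault, frames (3)
pos 2: 4 → fault, frames (3 4)
pos 3: 3 → hit
pos 4: 0 → fault, frames (3 4 0)
pos 5: 3 → hit
pos 6: 7 → fault, frames (3 4 0 7)
pos 7: 6 → fault, frames (3 4 0 7 6)
pos 8: 7 → hit
pos 9: 0 → hit
pos 10: 8 → fault, evict 3, frames (4 0 7 6 8)
At position 10, page 3 is evicted.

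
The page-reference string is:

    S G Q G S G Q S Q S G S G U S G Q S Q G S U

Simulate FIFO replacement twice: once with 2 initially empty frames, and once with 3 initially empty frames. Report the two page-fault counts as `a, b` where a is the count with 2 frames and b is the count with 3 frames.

15, 8

2 frames: F F F . F F F F . . F . . F F F F F . F . F → 15 faults.
3 frames: F F F . . . . . . . . . . F F F F . . . . F → 8 faults.
8 < 15: adding a frame reduced faults, as is typical.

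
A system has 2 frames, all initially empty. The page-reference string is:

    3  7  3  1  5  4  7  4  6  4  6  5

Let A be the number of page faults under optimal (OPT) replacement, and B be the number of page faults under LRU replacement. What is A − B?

-1

Under OPT: F F . F F F . . F . . F → 7 faults.
Under LRU: F F . F F F F . F . . F → 8 faults.
A − B = 7 − 8 = -1.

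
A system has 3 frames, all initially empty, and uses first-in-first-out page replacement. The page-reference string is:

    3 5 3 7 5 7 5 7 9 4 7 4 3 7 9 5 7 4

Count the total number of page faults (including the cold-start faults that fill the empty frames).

3 -> miss, frames {3}
5 -> miss, frames {3,5}
3 -> hit
7 -> miss, frames {3,5,7}
5 -> hit
7 -> hit
5 -> hit
7 -> hit
9 -> miss, evict 3, frames {5,7,9}
4 -> miss, evict 5, frames {7,9,4}
7 -> hit
4 -> hit
3 -> miss, evict 7, frames {9,4,3}
7 -> miss, evict 9, frames {4,3,7}
9 -> miss, evict 4, frames {3,7,9}
5 -> miss, evict 3, frames {7,9,5}
7 -> hit
4 -> miss, evict 7, frames {9,5,4}
Page faults: 10.

10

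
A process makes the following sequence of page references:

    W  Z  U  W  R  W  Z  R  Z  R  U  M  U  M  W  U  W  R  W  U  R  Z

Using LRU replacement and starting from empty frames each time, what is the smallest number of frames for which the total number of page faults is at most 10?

3

f=1: 22 faults
f=2: 15 faults
f=3: 10 faults
f=4: 7 faults
f=5: 5 faults
Smallest f with faults ≤ 10 is 3.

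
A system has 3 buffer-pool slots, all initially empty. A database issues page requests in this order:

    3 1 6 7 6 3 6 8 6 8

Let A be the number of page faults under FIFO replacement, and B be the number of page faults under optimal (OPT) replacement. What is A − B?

2

Under FIFO: F F F F . F . F F . → 7 faults.
Under OPT: F F F F . . . F . . → 5 faults.
A − B = 7 − 5 = 2.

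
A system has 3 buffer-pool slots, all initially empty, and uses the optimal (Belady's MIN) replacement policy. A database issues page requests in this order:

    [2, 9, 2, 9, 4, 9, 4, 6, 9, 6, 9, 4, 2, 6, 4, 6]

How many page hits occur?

11

2 → fault, frames [2]
9 → fault, frames [2, 9]
2 → hit
9 → hit
4 → fault, frames [2, 9, 4]
9 → hit
4 → hit
6 → fault, evict 2, frames [9, 4, 6]
9 → hit
6 → hit
9 → hit
4 → hit
2 → fault, evict 9, frames [4, 6, 2]
6 → hit
4 → hit
6 → hit
Hits: 11.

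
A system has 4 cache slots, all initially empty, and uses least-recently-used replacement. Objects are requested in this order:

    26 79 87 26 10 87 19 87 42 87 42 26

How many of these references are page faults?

7

26: miss, frames (26)
79: miss, frames (26 79)
87: miss, frames (26 79 87)
26: hit
10: miss, frames (79 87 26 10)
87: hit
19: miss, evict 79, frames (26 10 87 19)
87: hit
42: miss, evict 26, frames (10 19 87 42)
87: hit
42: hit
26: miss, evict 10, frames (19 87 42 26)
Page faults: 7.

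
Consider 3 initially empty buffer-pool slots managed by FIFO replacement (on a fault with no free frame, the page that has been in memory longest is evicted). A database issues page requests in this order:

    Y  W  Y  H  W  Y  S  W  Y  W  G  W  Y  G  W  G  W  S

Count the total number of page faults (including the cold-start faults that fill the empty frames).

8

Y -> fault, frames {Y}
W -> fault, frames {Y,W}
Y -> hit
H -> fault, frames {Y,W,H}
W -> hit
Y -> hit
S -> fault, evict Y, frames {W,H,S}
W -> hit
Y -> fault, evict W, frames {H,S,Y}
W -> fault, evict H, frames {S,Y,W}
G -> fault, evict S, frames {Y,W,G}
W -> hit
Y -> hit
G -> hit
W -> hit
G -> hit
W -> hit
S -> fault, evict Y, frames {W,G,S}
Page faults: 8.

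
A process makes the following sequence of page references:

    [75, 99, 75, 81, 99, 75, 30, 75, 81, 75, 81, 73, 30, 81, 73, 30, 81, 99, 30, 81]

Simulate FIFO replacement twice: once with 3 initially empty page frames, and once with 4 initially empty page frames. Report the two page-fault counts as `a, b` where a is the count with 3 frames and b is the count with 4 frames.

9, 5

3 frames: F F . F . . F F . . . F . F . F . F . . → 9 faults.
4 frames: F F . F . . F . . . . F . . . . . . . . → 5 faults.
5 < 9: adding a frame reduced faults, as is typical.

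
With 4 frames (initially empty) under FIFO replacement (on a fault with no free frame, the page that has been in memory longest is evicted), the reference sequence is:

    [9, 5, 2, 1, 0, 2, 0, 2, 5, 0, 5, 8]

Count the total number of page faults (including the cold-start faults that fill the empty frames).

6

9 -> fault, frames [9]
5 -> fault, frames [9, 5]
2 -> fault, frames [9, 5, 2]
1 -> fault, frames [9, 5, 2, 1]
0 -> fault, evict 9, frames [5, 2, 1, 0]
2 -> hit
0 -> hit
2 -> hit
5 -> hit
0 -> hit
5 -> hit
8 -> fault, evict 5, frames [2, 1, 0, 8]
Page faults: 6.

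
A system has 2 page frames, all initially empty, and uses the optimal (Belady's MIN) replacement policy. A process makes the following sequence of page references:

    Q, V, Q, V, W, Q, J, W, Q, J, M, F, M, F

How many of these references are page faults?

Q → fault, frames {Q}
V → fault, frames {Q,V}
Q → hit
V → hit
W → fault, evict V, frames {Q,W}
Q → hit
J → fault, evict Q, frames {W,J}
W → hit
Q → fault, evict W, frames {J,Q}
J → hit
M → fault, evict Q, frames {J,M}
F → fault, evict J, frames {M,F}
M → hit
F → hit
Page faults: 7.

7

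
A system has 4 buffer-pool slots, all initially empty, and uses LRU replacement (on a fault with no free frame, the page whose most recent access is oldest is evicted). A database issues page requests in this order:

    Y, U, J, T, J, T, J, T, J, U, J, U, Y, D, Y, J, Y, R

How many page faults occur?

Y: miss, frames [Y]
U: miss, frames [Y, U]
J: miss, frames [Y, U, J]
T: miss, frames [Y, U, J, T]
J: hit
T: hit
J: hit
T: hit
J: hit
U: hit
J: hit
U: hit
Y: hit
D: miss, evict T, frames [J, U, Y, D]
Y: hit
J: hit
Y: hit
R: miss, evict U, frames [D, J, Y, R]
Page faults: 6.

6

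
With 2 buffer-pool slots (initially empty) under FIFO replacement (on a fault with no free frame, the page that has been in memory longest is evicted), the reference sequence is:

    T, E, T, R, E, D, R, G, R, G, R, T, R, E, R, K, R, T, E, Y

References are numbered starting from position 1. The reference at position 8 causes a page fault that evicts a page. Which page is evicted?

pos 1: T → fault, frames (T)
pos 2: E → fault, frames (T E)
pos 3: T → hit
pos 4: R → fault, evict T, frames (E R)
pos 5: E → hit
pos 6: D → fault, evict E, frames (R D)
pos 7: R → hit
pos 8: G → fault, evict R, frames (D G)
At position 8, page R is evicted.

R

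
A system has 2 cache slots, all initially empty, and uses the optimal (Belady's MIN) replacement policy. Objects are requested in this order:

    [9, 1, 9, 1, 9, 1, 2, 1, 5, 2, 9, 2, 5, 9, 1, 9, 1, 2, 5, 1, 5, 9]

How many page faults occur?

9 → miss, frames {9}
1 → miss, frames {9,1}
9 → hit
1 → hit
9 → hit
1 → hit
2 → miss, evict 9, frames {1,2}
1 → hit
5 → miss, evict 1, frames {2,5}
2 → hit
9 → miss, evict 5, frames {2,9}
2 → hit
5 → miss, evict 2, frames {9,5}
9 → hit
1 → miss, evict 5, frames {9,1}
9 → hit
1 → hit
2 → miss, evict 9, frames {1,2}
5 → miss, evict 2, frames {1,5}
1 → hit
5 → hit
9 → miss, evict 5, frames {1,9}
Page faults: 10.

10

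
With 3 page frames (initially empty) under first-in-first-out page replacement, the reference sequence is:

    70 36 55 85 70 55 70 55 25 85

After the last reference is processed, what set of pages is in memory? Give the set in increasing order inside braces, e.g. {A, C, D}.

{25, 70, 85}

70 -> miss, frames (70)
36 -> miss, frames (70 36)
55 -> miss, frames (70 36 55)
85 -> miss, evict 70, frames (36 55 85)
70 -> miss, evict 36, frames (55 85 70)
55 -> hit
70 -> hit
55 -> hit
25 -> miss, evict 55, frames (85 70 25)
85 -> hit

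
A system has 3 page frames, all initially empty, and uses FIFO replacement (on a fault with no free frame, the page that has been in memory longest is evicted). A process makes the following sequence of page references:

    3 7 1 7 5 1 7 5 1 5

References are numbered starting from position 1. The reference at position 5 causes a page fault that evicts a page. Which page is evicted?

3

pos 1: 3 -> miss, frames {3}
pos 2: 7 -> miss, frames {3,7}
pos 3: 1 -> miss, frames {3,7,1}
pos 4: 7 -> hit
pos 5: 5 -> miss, evict 3, frames {7,1,5}
At position 5, page 3 is evicted.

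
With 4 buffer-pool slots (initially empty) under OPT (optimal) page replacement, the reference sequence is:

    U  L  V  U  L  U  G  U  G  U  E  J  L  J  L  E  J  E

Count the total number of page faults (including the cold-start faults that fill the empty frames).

U → fault, frames (U)
L → fault, frames (U L)
V → fault, frames (U L V)
U → hit
L → hit
U → hit
G → fault, frames (U L V G)
U → hit
G → hit
U → hit
E → fault, evict G, frames (U L V E)
J → fault, evict V, frames (U L E J)
L → hit
J → hit
L → hit
E → hit
J → hit
E → hit
Page faults: 6.

6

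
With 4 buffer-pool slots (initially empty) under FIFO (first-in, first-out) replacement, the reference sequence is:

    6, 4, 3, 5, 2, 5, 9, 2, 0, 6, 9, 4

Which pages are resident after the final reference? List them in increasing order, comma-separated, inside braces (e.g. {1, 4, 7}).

{0, 4, 6, 9}

6 → fault, frames {6}
4 → fault, frames {6,4}
3 → fault, frames {6,4,3}
5 → fault, frames {6,4,3,5}
2 → fault, evict 6, frames {4,3,5,2}
5 → hit
9 → fault, evict 4, frames {3,5,2,9}
2 → hit
0 → fault, evict 3, frames {5,2,9,0}
6 → fault, evict 5, frames {2,9,0,6}
9 → hit
4 → fault, evict 2, frames {9,0,6,4}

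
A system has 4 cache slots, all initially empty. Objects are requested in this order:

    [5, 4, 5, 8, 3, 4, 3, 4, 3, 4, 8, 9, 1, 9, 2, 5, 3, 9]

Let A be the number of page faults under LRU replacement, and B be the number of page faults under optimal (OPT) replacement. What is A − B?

2

Under LRU: F F . F F . . . . . . F F . F F F . → 9 faults.
Under OPT: F F . F F . . . . . . F F . F . . . → 7 faults.
A − B = 9 − 7 = 2.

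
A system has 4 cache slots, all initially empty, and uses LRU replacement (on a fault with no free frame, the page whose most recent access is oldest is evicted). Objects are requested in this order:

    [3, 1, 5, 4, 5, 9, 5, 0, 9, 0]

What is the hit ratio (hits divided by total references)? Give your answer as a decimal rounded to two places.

0.40

3 -> miss, frames {3}
1 -> miss, frames {3,1}
5 -> miss, frames {3,1,5}
4 -> miss, frames {3,1,5,4}
5 -> hit
9 -> miss, evict 3, frames {1,4,5,9}
5 -> hit
0 -> miss, evict 1, frames {4,9,5,0}
9 -> hit
0 -> hit
Hits: 4 of 10 references → 4/10 = 0.4000.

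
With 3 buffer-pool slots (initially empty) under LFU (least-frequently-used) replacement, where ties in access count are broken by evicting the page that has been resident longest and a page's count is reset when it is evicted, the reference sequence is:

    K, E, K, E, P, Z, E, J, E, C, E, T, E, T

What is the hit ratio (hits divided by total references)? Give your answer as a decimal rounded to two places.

K: fault, frames {K}
E: fault, frames {K,E}
K: hit
E: hit
P: fault, frames {K,E,P}
Z: fault, evict P, frames {K,E,Z}
E: hit
J: fault, evict Z, frames {K,E,J}
E: hit
C: fault, evict J, frames {K,E,C}
E: hit
T: fault, evict C, frames {K,E,T}
E: hit
T: hit
Hits: 7 of 14 references → 7/14 = 0.5000.

0.50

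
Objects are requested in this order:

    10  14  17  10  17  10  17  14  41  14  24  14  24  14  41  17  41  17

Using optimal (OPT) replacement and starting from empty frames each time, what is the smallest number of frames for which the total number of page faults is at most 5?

f=1: 18 faults
f=2: 8 faults
f=3: 6 faults
f=4: 5 faults
f=5: 5 faults
Smallest f with faults ≤ 5 is 4.

4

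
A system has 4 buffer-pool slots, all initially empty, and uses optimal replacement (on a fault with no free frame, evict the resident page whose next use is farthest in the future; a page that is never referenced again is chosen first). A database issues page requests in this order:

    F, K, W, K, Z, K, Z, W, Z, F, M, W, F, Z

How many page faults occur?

F -> miss, frames (F)
K -> miss, frames (F K)
W -> miss, frames (F K W)
K -> hit
Z -> miss, frames (F K W Z)
K -> hit
Z -> hit
W -> hit
Z -> hit
F -> hit
M -> miss, evict K, frames (F W Z M)
W -> hit
F -> hit
Z -> hit
Page faults: 5.

5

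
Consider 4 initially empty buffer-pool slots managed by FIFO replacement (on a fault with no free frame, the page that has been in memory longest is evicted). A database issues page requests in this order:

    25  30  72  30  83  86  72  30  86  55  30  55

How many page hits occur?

5

25: miss, frames [25]
30: miss, frames [25, 30]
72: miss, frames [25, 30, 72]
30: hit
83: miss, frames [25, 30, 72, 83]
86: miss, evict 25, frames [30, 72, 83, 86]
72: hit
30: hit
86: hit
55: miss, evict 30, frames [72, 83, 86, 55]
30: miss, evict 72, frames [83, 86, 55, 30]
55: hit
Hits: 5.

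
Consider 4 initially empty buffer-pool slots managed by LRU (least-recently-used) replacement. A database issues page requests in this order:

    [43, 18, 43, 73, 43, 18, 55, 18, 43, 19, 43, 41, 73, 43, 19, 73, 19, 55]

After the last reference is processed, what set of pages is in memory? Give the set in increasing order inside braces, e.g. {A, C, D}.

{19, 43, 55, 73}

43 → miss, frames (43)
18 → miss, frames (43 18)
43 → hit
73 → miss, frames (18 43 73)
43 → hit
18 → hit
55 → miss, frames (73 43 18 55)
18 → hit
43 → hit
19 → miss, evict 73, frames (55 18 43 19)
43 → hit
41 → miss, evict 55, frames (18 19 43 41)
73 → miss, evict 18, frames (19 43 41 73)
43 → hit
19 → hit
73 → hit
19 → hit
55 → miss, evict 41, frames (43 73 19 55)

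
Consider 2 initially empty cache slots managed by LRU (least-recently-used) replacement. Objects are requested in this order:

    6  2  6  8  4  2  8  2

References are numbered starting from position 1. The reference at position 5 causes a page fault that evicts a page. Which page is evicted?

pos 1: 6 -> miss, frames [6]
pos 2: 2 -> miss, frames [6, 2]
pos 3: 6 -> hit
pos 4: 8 -> miss, evict 2, frames [6, 8]
pos 5: 4 -> miss, evict 6, frames [8, 4]
At position 5, page 6 is evicted.

6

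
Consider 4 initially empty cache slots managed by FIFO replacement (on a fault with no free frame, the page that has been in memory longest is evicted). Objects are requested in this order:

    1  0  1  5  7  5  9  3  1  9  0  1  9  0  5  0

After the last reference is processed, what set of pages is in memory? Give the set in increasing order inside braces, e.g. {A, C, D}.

{0, 1, 3, 5}

1 → fault, frames [1]
0 → fault, frames [1, 0]
1 → hit
5 → fault, frames [1, 0, 5]
7 → fault, frames [1, 0, 5, 7]
5 → hit
9 → fault, evict 1, frames [0, 5, 7, 9]
3 → fault, evict 0, frames [5, 7, 9, 3]
1 → fault, evict 5, frames [7, 9, 3, 1]
9 → hit
0 → fault, evict 7, frames [9, 3, 1, 0]
1 → hit
9 → hit
0 → hit
5 → fault, evict 9, frames [3, 1, 0, 5]
0 → hit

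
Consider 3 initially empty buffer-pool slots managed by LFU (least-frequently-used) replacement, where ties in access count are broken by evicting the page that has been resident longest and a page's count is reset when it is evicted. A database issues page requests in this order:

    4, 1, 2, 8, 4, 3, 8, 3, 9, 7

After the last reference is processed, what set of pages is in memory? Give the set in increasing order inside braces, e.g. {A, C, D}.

4 → fault, frames (4)
1 → fault, frames (4 1)
2 → fault, frames (4 1 2)
8 → fault, evict 4, frames (1 2 8)
4 → fault, evict 1, frames (2 8 4)
3 → fault, evict 2, frames (8 4 3)
8 → hit
3 → hit
9 → fault, evict 4, frames (8 3 9)
7 → fault, evict 9, frames (8 3 7)

{3, 7, 8}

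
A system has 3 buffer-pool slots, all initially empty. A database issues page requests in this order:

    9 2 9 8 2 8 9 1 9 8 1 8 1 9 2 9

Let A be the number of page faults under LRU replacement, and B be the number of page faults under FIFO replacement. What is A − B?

-1

Under LRU: F F . F . . . F . . . . . . F . → 5 faults.
Under FIFO: F F . F . . . F F . . . . . F . → 6 faults.
A − B = 5 − 6 = -1.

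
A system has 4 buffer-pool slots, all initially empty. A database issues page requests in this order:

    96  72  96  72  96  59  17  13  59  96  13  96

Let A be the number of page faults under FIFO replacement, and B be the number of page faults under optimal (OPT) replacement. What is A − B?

1

Under FIFO: F F . . . F F F . F . . → 6 faults.
Under OPT: F F . . . F F F . . . . → 5 faults.
A − B = 6 − 5 = 1.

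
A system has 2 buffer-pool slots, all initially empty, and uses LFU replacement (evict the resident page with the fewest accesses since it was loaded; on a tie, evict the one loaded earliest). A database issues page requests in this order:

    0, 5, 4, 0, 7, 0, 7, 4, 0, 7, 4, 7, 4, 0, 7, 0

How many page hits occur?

0: miss, frames {0}
5: miss, frames {0,5}
4: miss, evict 0, frames {5,4}
0: miss, evict 5, frames {4,0}
7: miss, evict 4, frames {0,7}
0: hit
7: hit
4: miss, evict 0, frames {7,4}
0: miss, evict 4, frames {7,0}
7: hit
4: miss, evict 0, frames {7,4}
7: hit
4: hit
0: miss, evict 4, frames {7,0}
7: hit
0: hit
Hits: 7.

7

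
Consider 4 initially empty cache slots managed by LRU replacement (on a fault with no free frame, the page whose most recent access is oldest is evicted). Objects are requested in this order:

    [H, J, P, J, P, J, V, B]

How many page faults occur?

H → fault, frames [H]
J → fault, frames [H, J]
P → fault, frames [H, J, P]
J → hit
P → hit
J → hit
V → fault, frames [H, P, J, V]
B → fault, evict H, frames [P, J, V, B]
Page faults: 5.

5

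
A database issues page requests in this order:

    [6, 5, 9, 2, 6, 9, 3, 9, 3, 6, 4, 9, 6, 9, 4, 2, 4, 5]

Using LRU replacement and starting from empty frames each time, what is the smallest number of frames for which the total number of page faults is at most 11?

f=1: 18 faults
f=2: 14 faults
f=3: 10 faults
f=4: 8 faults
f=5: 7 faults
f=6: 6 faults
Smallest f with faults ≤ 11 is 3.

3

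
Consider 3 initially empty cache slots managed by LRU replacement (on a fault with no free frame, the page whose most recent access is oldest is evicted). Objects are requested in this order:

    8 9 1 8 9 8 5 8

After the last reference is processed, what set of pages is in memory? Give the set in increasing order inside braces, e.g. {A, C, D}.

8 -> fault, frames [8]
9 -> fault, frames [8, 9]
1 -> fault, frames [8, 9, 1]
8 -> hit
9 -> hit
8 -> hit
5 -> fault, evict 1, frames [9, 8, 5]
8 -> hit

{5, 8, 9}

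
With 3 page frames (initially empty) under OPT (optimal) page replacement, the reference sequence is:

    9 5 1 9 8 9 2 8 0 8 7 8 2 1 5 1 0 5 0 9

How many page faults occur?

11

9 → fault, frames {9}
5 → fault, frames {9,5}
1 → fault, frames {9,5,1}
9 → hit
8 → fault, evict 5, frames {9,1,8}
9 → hit
2 → fault, evict 9, frames {1,8,2}
8 → hit
0 → fault, evict 1, frames {8,2,0}
8 → hit
7 → fault, evict 0, frames {8,2,7}
8 → hit
2 → hit
1 → fault, evict 7, frames {8,2,1}
5 → fault, evict 2, frames {8,1,5}
1 → hit
0 → fault, evict 1, frames {8,5,0}
5 → hit
0 → hit
9 → fault, evict 0, frames {8,5,9}
Page faults: 11.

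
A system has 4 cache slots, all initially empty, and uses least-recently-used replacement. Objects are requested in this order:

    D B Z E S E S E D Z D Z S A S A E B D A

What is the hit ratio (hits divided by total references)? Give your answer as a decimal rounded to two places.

D → fault, frames (D)
B → fault, frames (D B)
Z → fault, frames (D B Z)
E → fault, frames (D B Z E)
S → fault, evict D, frames (B Z E S)
E → hit
S → hit
E → hit
D → fault, evict B, frames (Z S E D)
Z → hit
D → hit
Z → hit
S → hit
A → fault, evict E, frames (D Z S A)
S → hit
A → hit
E → fault, evict D, frames (Z S A E)
B → fault, evict Z, frames (S A E B)
D → fault, evict S, frames (A E B D)
A → hit
Hits: 10 of 20 references → 10/20 = 0.5000.

0.50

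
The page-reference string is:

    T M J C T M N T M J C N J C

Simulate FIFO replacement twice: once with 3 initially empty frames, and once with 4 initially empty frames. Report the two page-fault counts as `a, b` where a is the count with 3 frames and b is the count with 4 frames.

3 frames: F F F F F F F . . F F . . . → 9 faults.
4 frames: F F F F . . F F F F F F . . → 10 faults.
10 > 9: adding a frame increased faults — Belady's anomaly.

9, 10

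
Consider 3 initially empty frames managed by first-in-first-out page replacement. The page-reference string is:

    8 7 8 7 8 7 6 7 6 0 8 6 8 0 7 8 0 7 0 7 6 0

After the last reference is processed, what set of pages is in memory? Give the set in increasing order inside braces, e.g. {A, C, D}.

{0, 6, 7}

8 -> miss, frames (8)
7 -> miss, frames (8 7)
8 -> hit
7 -> hit
8 -> hit
7 -> hit
6 -> miss, frames (8 7 6)
7 -> hit
6 -> hit
0 -> miss, evict 8, frames (7 6 0)
8 -> miss, evict 7, frames (6 0 8)
6 -> hit
8 -> hit
0 -> hit
7 -> miss, evict 6, frames (0 8 7)
8 -> hit
0 -> hit
7 -> hit
0 -> hit
7 -> hit
6 -> miss, evict 0, frames (8 7 6)
0 -> miss, evict 8, frames (7 6 0)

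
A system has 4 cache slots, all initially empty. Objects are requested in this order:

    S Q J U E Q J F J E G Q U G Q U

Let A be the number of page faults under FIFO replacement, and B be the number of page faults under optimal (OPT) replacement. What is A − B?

Under FIFO: F F F F F . . F . . F F F . . . → 9 faults.
Under OPT: F F F F F . . F . . F . F . . . → 8 faults.
A − B = 9 − 8 = 1.

1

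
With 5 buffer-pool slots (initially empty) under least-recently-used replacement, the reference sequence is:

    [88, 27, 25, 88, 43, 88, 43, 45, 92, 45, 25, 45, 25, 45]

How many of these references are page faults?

88 → miss, frames [88]
27 → miss, frames [88, 27]
25 → miss, frames [88, 27, 25]
88 → hit
43 → miss, frames [27, 25, 88, 43]
88 → hit
43 → hit
45 → miss, frames [27, 25, 88, 43, 45]
92 → miss, evict 27, frames [25, 88, 43, 45, 92]
45 → hit
25 → hit
45 → hit
25 → hit
45 → hit
Page faults: 6.

6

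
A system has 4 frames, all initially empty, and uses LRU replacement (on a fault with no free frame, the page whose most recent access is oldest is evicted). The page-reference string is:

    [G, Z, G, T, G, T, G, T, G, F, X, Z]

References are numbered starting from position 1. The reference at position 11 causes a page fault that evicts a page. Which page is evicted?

Z

pos 1: G → miss, frames (G)
pos 2: Z → miss, frames (G Z)
pos 3: G → hit
pos 4: T → miss, frames (Z G T)
pos 5: G → hit
pos 6: T → hit
pos 7: G → hit
pos 8: T → hit
pos 9: G → hit
pos 10: F → miss, frames (Z T G F)
pos 11: X → miss, evict Z, frames (T G F X)
At position 11, page Z is evicted.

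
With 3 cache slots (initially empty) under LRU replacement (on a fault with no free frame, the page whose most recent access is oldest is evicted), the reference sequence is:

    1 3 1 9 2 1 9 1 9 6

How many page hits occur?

5

1: miss, frames {1}
3: miss, frames {1,3}
1: hit
9: miss, frames {3,1,9}
2: miss, evict 3, frames {1,9,2}
1: hit
9: hit
1: hit
9: hit
6: miss, evict 2, frames {1,9,6}
Hits: 5.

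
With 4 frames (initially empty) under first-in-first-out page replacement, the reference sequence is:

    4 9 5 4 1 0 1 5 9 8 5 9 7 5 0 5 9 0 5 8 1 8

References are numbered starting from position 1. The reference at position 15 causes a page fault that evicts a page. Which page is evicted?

pos 1: 4 -> miss, frames (4)
pos 2: 9 -> miss, frames (4 9)
pos 3: 5 -> miss, frames (4 9 5)
pos 4: 4 -> hit
pos 5: 1 -> miss, frames (4 9 5 1)
pos 6: 0 -> miss, evict 4, frames (9 5 1 0)
pos 7: 1 -> hit
pos 8: 5 -> hit
pos 9: 9 -> hit
pos 10: 8 -> miss, evict 9, frames (5 1 0 8)
pos 11: 5 -> hit
pos 12: 9 -> miss, evict 5, frames (1 0 8 9)
pos 13: 7 -> miss, evict 1, frames (0 8 9 7)
pos 14: 5 -> miss, evict 0, frames (8 9 7 5)
pos 15: 0 -> miss, evict 8, frames (9 7 5 0)
At position 15, page 8 is evicted.

8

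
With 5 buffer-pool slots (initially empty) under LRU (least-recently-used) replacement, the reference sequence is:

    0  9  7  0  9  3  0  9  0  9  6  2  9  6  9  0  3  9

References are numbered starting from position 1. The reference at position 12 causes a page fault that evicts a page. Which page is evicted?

pos 1: 0: fault, frames [0]
pos 2: 9: fault, frames [0, 9]
pos 3: 7: fault, frames [0, 9, 7]
pos 4: 0: hit
pos 5: 9: hit
pos 6: 3: fault, frames [7, 0, 9, 3]
pos 7: 0: hit
pos 8: 9: hit
pos 9: 0: hit
pos 10: 9: hit
pos 11: 6: fault, frames [7, 3, 0, 9, 6]
pos 12: 2: fault, evict 7, frames [3, 0, 9, 6, 2]
At position 12, page 7 is evicted.

7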